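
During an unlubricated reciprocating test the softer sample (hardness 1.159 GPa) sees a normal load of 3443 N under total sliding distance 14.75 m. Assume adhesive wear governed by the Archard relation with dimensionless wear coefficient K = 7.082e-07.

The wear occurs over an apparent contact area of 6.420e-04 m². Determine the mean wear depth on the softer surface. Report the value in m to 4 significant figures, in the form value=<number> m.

Every step runs at exact precision; displayed values are rounded. Rounded once at the end to four significant figures.
Convert: Hardness H = 1.159 GPa = 1.159e+09 Pa.
SI base units throughout: W = 3443 N, H = 1.159e+09 Pa, K = 7.082e-07.
Wear volume V = K·W·L/H = 7.082e-07 · 3443 · 14.75 / 1.159e+09 = 3.103e-11 m³.
Depth h = V/A = 3.103e-11 / 6.420e-04 = 4.834e-08 m.

value=4.834e-08 m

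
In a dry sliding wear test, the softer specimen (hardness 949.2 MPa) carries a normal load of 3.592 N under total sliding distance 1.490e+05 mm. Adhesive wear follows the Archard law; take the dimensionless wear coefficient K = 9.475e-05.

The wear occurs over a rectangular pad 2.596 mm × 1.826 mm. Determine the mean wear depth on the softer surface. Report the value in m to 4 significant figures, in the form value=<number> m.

value=1.127e-05 m

Intermediate values are shown rounded; the algebra holds full precision; one final rounding: 4 significant figures.
Path length L = 1.490e+05 mm = 149.0 m.
Hardness H = 949.2 MPa = 9.492e+08 Pa.
Pad sides 2.596 mm × 1.826 mm = 0.002596 m × 0.001826 m. Contact area A = 0.002596 m × 0.001826 m = 4.740e-06 m².
In SI base units: W = 3.592 N, H = 9.492e+08 Pa, K = 9.475e-05.
Volume removed: V = K·W·L/H = 9.475e-05 · 3.592 · 149.0 / 9.492e+08 = 5.342e-11 m³.
Depth h = V/A = 5.342e-11 / 4.740e-06 = 1.127e-05 m.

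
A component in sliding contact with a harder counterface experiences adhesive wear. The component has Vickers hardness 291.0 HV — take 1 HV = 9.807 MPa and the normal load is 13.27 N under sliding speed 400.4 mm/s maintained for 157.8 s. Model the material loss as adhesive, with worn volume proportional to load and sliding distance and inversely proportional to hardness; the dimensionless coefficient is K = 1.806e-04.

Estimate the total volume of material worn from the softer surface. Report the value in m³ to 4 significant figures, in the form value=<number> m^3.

The algebra keeps full precision, and the intermediates appear rounded. Rounded just once, at four significant digits.
Sliding speed v = 400.4 mm/s = 0.4004 m/s. The distance L = v·t = 0.4004 m/s × 157.8 s = 63.18 m.
Hardness H = 291.0 HV × 9.807 MPa/HV = 2854 MPa = 2.854e+09 Pa.
Collected in SI base units: W = 13.27 N, H = 2.854e+09 Pa, K = 1.806e-04.
Wear volume V = K·W·L/H = 1.806e-04 · 13.27 · 63.18 / 2.854e+09 = 5.306e-11 m³.

value=5.306e-11 m^3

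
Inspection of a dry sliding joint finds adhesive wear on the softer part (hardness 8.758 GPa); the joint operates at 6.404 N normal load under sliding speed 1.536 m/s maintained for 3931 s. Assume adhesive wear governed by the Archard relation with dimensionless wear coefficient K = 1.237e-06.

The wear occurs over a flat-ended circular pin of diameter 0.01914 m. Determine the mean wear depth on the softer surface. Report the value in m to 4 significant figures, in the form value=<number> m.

Every step carries full precision; the intermediates are shown rounded — rounded just once: four significant digits.
Convert: Distance covered L = v·t = 1.536 m/s × 3931 s = 6038 m.
Convert: Hardness H = 8.758 GPa = 8.758e+09 Pa.
Convert: Contact area A = π·d²/4 = π·(0.01914 m)²/4 = 2.877e-04 m².
Collected in SI base units: W = 6.404 N, H = 8.758e+09 Pa, K = 1.237e-06.
Archard volume V = K·W·L/H = 1.237e-06 · 6.404 · 6038 / 8.758e+09 = 5.461e-12 m³.
Mean depth h = V/A = 5.461e-12 / 2.877e-04 = 1.898e-08 m.

value=1.898e-08 m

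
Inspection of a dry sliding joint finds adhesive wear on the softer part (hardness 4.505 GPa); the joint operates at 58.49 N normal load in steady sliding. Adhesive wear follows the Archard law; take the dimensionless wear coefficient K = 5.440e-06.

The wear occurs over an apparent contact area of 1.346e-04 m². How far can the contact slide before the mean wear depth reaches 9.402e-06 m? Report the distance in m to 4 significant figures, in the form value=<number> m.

Each operation runs at full precision. Quoted intermediates are rounded. Rounded just once to 4 significant digits.
Hardness H = 4.505 GPa = 4.505e+09 Pa.
Restated in SI base units: W = 58.49 N, H = 4.505e+09 Pa, K = 5.440e-06.
At the depth limit, V_lim = h_lim·A = 9.402e-06 · 1.346e-04 = 1.266e-09 m³.
Sliding life L = V_lim·H/(K·W) = 1.266e-09 · 4.505e+09 / (5.440e-06 · 58.49) = 1.792e+04 m.

value=1.792e+04 m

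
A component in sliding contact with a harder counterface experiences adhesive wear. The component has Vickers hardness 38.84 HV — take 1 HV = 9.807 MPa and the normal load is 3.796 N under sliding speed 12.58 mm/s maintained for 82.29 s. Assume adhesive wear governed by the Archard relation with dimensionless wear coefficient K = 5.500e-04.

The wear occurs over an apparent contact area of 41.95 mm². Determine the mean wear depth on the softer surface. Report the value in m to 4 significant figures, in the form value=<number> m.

value=1.353e-07 m

Intermediates are shown rounded; every step holds full precision. Rounded just once to 4 significant digits.
Convert: Sliding speed v = 12.58 mm/s = 0.01258 m/s. Path length L = v·t = 0.01258 m/s × 82.29 s = 1.035 m.
Convert: Hardness H = 38.84 HV × 9.807 MPa/HV = 380.9 MPa = 3.809e+08 Pa.
Convert: Contact area A = 41.95 mm² = 4.195e-05 m².
As SI base values: W = 3.796 N, H = 3.809e+08 Pa, K = 5.500e-04.
Worn volume V = K·W·L/H = 5.500e-04 · 3.796 · 1.035 / 3.809e+08 = 5.674e-12 m³.
Wear depth h = V/A = 5.674e-12 / 4.195e-05 = 1.353e-07 m.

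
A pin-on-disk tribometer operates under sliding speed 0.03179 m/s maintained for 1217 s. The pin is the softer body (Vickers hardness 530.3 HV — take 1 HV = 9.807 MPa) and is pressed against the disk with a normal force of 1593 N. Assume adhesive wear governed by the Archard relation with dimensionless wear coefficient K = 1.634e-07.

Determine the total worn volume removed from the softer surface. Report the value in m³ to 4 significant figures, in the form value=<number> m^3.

value=1.936e-12 m^3

Quoted intermediates are rounded. All working math keeps full float precision; rounded once at the end to four significant digits.
Total distance L = v·t = 0.03179 m/s × 1217 s = 38.69 m.
Hardness H = 530.3 HV × 9.807 MPa/HV = 5201 MPa = 5.201e+09 Pa.
Working in SI base units: W = 1593 N, H = 5.201e+09 Pa, K = 1.634e-07.
Wear volume V = K·W·L/H = 1.634e-07 · 1593 · 38.69 / 5.201e+09 = 1.936e-12 m³.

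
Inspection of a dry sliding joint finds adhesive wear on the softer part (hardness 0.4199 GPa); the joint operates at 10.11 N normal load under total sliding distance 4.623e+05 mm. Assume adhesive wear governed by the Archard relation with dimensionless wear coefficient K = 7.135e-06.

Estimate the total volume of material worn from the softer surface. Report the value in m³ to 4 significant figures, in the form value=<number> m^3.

The algebra runs at full precision, and quoted intermediates are rounded; a lone final rounding: 4 significant figures.
Total distance L = 4.623e+05 mm = 462.3 m.
Hardness H = 0.4199 GPa = 4.199e+08 Pa.
Expressed in SI base units: W = 10.11 N, H = 4.199e+08 Pa, K = 7.135e-06.
The Archard volume V = K·W·L/H = 7.135e-06 · 10.11 · 462.3 / 4.199e+08 = 7.942e-11 m³.

value=7.942e-11 m^3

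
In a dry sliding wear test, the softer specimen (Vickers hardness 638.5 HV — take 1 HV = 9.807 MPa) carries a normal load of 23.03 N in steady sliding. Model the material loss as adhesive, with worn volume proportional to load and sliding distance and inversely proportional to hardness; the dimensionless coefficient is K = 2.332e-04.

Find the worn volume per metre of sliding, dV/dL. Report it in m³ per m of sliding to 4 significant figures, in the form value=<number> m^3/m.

value=8.577e-13 m^3/m

All working math holds full precision — intermediate values are displayed rounded. Rounded just once, at four significant figures.
Hardness H = 638.5 HV × 9.807 MPa/HV = 6262 MPa = 6.262e+09 Pa.
In SI base units, W = 23.03 N, H = 6.262e+09 Pa, K = 2.332e-04.
The wear rate dV/dL = K·W/H, so: 2.332e-04 · 23.03 / 6.262e+09 = 8.577e-13 m³/m.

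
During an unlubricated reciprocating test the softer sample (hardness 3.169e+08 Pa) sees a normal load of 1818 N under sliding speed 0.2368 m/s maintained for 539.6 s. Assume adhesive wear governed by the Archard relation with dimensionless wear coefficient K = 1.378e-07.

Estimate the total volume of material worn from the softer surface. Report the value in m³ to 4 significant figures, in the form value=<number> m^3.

The computation carries full precision. Intermediate values are shown rounded; a single final rounding to 4 significant digits.
Distance L = v·t = 0.2368 m/s × 539.6 s = 127.8 m.
In SI base units, W = 1818 N, H = 3.169e+08 Pa, K = 1.378e-07.
Apply Archard: V = K·W·L/H = 1.378e-07 · 1818 · 127.8 / 3.169e+08 = 1.010e-10 m³.

value=1.010e-10 m^3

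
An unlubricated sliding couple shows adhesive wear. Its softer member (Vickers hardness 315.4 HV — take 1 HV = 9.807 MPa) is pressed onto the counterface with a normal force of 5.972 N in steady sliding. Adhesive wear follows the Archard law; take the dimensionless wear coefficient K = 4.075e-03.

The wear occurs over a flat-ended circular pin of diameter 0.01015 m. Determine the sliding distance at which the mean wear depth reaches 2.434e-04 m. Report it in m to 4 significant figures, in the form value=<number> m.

value=2503 m

Intermediates are printed rounded; all arithmetic runs at full precision — rounded just once to four significant figures.
Hardness H = 315.4 HV × 9.807 MPa/HV = 3093 MPa = 3.093e+09 Pa.
Contact area A = π·d²/4 = π·(0.01015 m)²/4 = 8.091e-05 m².
SI base units throughout: W = 5.972 N, H = 3.093e+09 Pa, K = 4.075e-03.
Volume at the limit: V_lim = h_lim·A = 2.434e-04 · 8.091e-05 = 1.969e-08 m³.
Inverting, life L = V_lim·H/(K·W) = 1.969e-08 · 3.093e+09 / (4.075e-03 · 5.972) = 2503 m.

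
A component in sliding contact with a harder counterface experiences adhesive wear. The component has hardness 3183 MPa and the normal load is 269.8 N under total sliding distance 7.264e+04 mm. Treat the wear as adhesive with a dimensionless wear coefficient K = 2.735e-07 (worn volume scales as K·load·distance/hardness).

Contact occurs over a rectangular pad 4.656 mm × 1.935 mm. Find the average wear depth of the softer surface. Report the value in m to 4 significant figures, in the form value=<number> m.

value=1.869e-07 m

Intermediate values are displayed rounded — all working math holds exact precision. Rounded once at the end, at 4 significant digits.
Sliding distance L = 7.264e+04 mm = 72.64 m.
Hardness H = 3183 MPa = 3.183e+09 Pa.
Pad sides 4.656 mm × 1.935 mm = 0.004656 m × 0.001935 m. Contact area A = 0.004656 m × 0.001935 m = 9.009e-06 m².
In SI base units, W = 269.8 N, H = 3.183e+09 Pa, K = 2.735e-07.
Apply Archard: V = K·W·L/H = 2.735e-07 · 269.8 · 72.64 / 3.183e+09 = 1.684e-12 m³.
Wear depth h = V/A = 1.684e-12 / 9.009e-06 = 1.869e-07 m.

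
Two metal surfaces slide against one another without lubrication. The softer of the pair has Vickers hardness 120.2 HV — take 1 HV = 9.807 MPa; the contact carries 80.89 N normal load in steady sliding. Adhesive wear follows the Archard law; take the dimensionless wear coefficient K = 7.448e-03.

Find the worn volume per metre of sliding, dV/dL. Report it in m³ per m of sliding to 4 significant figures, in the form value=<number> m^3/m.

Every step maintains full precision. Displayed values are rounded, and one last rounding: 4 significant figures.
Hardness H = 120.2 HV × 9.807 MPa/HV = 1179 MPa = 1.179e+09 Pa.
In SI base units, W = 80.89 N, H = 1.179e+09 Pa, K = 7.448e-03.
Rate of wear dV/dL = K·W/H (independent of L): 7.448e-03 · 80.89 / 1.179e+09 = 5.111e-10 m³/m.

value=5.111e-10 m^3/m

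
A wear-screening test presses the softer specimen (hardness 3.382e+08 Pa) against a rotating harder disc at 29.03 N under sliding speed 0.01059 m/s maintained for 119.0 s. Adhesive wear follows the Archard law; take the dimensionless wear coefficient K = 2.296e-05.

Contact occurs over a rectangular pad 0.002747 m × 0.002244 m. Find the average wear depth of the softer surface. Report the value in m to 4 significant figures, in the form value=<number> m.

Each operation keeps full float precision — displayed values are rounded, and one last rounding, at 4 significant digits.
The distance L = v·t = 0.01059 m/s × 119.0 s = 1.260 m.
Contact area A = 0.002747 m × 0.002244 m = 6.164e-06 m².
Collected in SI base units: W = 29.03 N, H = 3.382e+08 Pa, K = 2.296e-05.
By Archard's law, V = K·W·L/H = 2.296e-05 · 29.03 · 1.260 / 3.382e+08 = 2.484e-12 m³.
Depth of wear h = V/A = 2.484e-12 / 6.164e-06 = 4.029e-07 m.

value=4.029e-07 m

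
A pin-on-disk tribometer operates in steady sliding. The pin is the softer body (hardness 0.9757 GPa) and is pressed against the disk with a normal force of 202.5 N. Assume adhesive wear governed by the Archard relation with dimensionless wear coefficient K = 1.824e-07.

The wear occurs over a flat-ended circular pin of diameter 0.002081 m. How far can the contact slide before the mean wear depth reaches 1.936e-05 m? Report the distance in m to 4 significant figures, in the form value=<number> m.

Each operation maintains exact precision, and intermediates appear rounded; a lone final rounding, at 4 significant digits.
Hardness H = 0.9757 GPa = 9.757e+08 Pa.
Contact area A = π·d²/4 = π·(0.002081 m)²/4 = 3.401e-06 m².
In SI base units: W = 202.5 N, H = 9.757e+08 Pa, K = 1.824e-07.
Volume at the limit: V_lim = h_lim·A = 1.936e-05 · 3.401e-06 = 6.585e-11 m³.
Thus life L = V_lim·H/(K·W) = 6.585e-11 · 9.757e+08 / (1.824e-07 · 202.5) = 1739 m.

value=1739 m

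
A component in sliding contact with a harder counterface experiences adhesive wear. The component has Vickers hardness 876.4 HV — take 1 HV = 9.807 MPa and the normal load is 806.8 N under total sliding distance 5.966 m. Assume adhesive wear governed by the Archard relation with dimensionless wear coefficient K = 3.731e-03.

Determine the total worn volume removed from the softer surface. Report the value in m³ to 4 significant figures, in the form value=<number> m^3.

The intermediates appear rounded — the computation carries full float precision; rounded once at the end: 4 significant figures.
Hardness H = 876.4 HV × 9.807 MPa/HV = 8595 MPa = 8.595e+09 Pa.
Restated in SI base units: W = 806.8 N, H = 8.595e+09 Pa, K = 3.731e-03.
Wear volume V = K·W·L/H = 3.731e-03 · 806.8 · 5.966 / 8.595e+09 = 2.089e-09 m³.

value=2.089e-09 m^3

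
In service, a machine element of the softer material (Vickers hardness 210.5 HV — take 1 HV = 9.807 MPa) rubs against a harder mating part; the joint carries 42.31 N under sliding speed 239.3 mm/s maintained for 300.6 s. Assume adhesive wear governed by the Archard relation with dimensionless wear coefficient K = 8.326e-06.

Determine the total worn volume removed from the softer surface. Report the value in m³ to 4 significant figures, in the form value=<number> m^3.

value=1.228e-11 m^3

Displayed values are rounded. All arithmetic keeps full precision; a lone final rounding to 4 significant digits.
Convert: Sliding speed v = 239.3 mm/s = 0.2393 m/s. Distance L = v·t = 0.2393 m/s × 300.6 s = 71.93 m.
Convert: Hardness H = 210.5 HV × 9.807 MPa/HV = 2064 MPa = 2.064e+09 Pa.
As SI base values: W = 42.31 N, H = 2.064e+09 Pa, K = 8.326e-06.
The Archard volume V = K·W·L/H = 8.326e-06 · 42.31 · 71.93 / 2.064e+09 = 1.228e-11 m³.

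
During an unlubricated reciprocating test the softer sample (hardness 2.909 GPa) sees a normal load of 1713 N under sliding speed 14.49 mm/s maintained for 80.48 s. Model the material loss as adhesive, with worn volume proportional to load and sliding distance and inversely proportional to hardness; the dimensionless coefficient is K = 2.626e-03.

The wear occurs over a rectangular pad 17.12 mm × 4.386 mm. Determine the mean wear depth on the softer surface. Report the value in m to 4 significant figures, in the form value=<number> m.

The algebra maintains exact precision; intermediates are shown rounded. Rounded once at the end: 4 significant digits.
Sliding speed v = 14.49 mm/s = 0.01449 m/s. Sliding distance L = v·t = 0.01449 m/s × 80.48 s = 1.166 m.
Hardness H = 2.909 GPa = 2.909e+09 Pa.
Pad sides 17.12 mm × 4.386 mm = 0.01712 m × 0.004386 m. Contact area A = 0.01712 m × 0.004386 m = 7.509e-05 m².
Expressed in SI base units: W = 1713 N, H = 2.909e+09 Pa, K = 2.626e-03.
Archard relation: V = K·W·L/H = 2.626e-03 · 1713 · 1.166 / 2.909e+09 = 1.803e-09 m³.
Mean wear depth h = V/A = 1.803e-09 / 7.509e-05 = 2.402e-05 m.

value=2.402e-05 m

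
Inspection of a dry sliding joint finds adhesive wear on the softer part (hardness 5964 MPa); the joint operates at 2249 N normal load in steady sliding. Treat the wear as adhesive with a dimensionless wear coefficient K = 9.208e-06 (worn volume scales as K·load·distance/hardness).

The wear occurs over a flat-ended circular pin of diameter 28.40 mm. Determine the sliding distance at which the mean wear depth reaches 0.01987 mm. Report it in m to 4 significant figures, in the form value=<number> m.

value=3625 m

Every step runs at exact precision, and the intermediates are printed rounded, and rounded just once: four significant digits.
Convert: Hardness H = 5964 MPa = 5.964e+09 Pa.
Convert: Pin diameter d = 28.40 mm = 0.02840 m. Contact area A = π·d²/4 = π·(0.02840 m)²/4 = 6.335e-04 m².
Convert: Depth limit h_lim = 0.01987 mm = 1.987e-05 m.
Working in SI base units: W = 2249 N, H = 5.964e+09 Pa, K = 9.208e-06.
Wearable volume V_lim = h_lim·A = 1.987e-05 · 6.335e-04 = 1.259e-08 m³.
Inverting, life L = V_lim·H/(K·W) = 1.259e-08 · 5.964e+09 / (9.208e-06 · 2249) = 3625 m.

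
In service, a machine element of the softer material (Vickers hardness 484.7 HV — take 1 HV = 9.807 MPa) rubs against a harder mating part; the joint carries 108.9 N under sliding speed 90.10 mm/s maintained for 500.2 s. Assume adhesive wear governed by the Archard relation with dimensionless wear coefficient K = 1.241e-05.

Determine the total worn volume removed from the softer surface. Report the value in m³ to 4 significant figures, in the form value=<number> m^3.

value=1.281e-11 m^3

Intermediates are printed rounded; every step keeps exact precision; one last rounding to four significant figures.
Convert: Sliding speed v = 90.10 mm/s = 0.09010 m/s. Distance covered L = v·t = 0.09010 m/s × 500.2 s = 45.07 m.
Convert: Hardness H = 484.7 HV × 9.807 MPa/HV = 4753 MPa = 4.753e+09 Pa.
In SI base units: W = 108.9 N, H = 4.753e+09 Pa, K = 1.241e-05.
By Archard's law, V = K·W·L/H = 1.241e-05 · 108.9 · 45.07 / 4.753e+09 = 1.281e-11 m³.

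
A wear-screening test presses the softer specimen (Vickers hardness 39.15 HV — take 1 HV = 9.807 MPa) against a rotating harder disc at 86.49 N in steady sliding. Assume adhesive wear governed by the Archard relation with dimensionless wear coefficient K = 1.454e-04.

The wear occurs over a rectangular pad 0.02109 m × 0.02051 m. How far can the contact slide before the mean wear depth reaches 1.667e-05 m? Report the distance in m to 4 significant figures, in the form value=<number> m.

value=220.1 m

Intermediate values are shown rounded. All arithmetic keeps full float precision. Rounded just once, at 4 significant figures.
Hardness H = 39.15 HV × 9.807 MPa/HV = 383.9 MPa = 3.839e+08 Pa.
Contact area A = 0.02109 m × 0.02051 m = 4.326e-04 m².
Working in SI base units: W = 86.49 N, H = 3.839e+08 Pa, K = 1.454e-04.
Permissible volume V_lim = h_lim·A = 1.667e-05 · 4.326e-04 = 7.211e-09 m³.
Inverting, life L = V_lim·H/(K·W) = 7.211e-09 · 3.839e+08 / (1.454e-04 · 86.49) = 220.1 m.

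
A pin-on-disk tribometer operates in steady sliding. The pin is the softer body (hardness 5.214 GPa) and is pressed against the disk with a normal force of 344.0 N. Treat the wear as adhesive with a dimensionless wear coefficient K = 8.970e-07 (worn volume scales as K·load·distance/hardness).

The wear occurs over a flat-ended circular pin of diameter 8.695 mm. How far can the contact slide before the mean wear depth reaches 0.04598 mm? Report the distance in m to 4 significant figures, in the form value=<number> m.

Each operation runs at full float precision. Quoted intermediates are rounded. Rounded just once, at four significant figures.
Hardness H = 5.214 GPa = 5.214e+09 Pa.
Pin diameter d = 8.695 mm = 0.008695 m. Contact area A = π·d²/4 = π·(0.008695 m)²/4 = 5.938e-05 m².
Depth limit h_lim = 0.04598 mm = 4.598e-05 m.
In SI base units: W = 344.0 N, H = 5.214e+09 Pa, K = 8.970e-07.
Volume at the limit: V_lim = h_lim·A = 4.598e-05 · 5.938e-05 = 2.730e-09 m³.
Sliding life L = V_lim·H/(K·W) = 2.730e-09 · 5.214e+09 / (8.970e-07 · 344.0) = 4.613e+04 m.

value=4.613e+04 m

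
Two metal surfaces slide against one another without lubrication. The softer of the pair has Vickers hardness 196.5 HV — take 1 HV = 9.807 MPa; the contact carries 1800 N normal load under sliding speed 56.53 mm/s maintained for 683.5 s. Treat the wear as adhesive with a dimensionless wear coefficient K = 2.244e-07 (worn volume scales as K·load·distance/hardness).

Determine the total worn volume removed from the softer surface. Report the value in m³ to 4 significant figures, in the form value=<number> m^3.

value=8.099e-12 m^3

The algebra keeps full float precision; quoted intermediates are rounded. Rounded once at the end to four significant digits.
Convert: Sliding speed v = 56.53 mm/s = 0.05653 m/s. Total distance L = v·t = 0.05653 m/s × 683.5 s = 38.64 m.
Convert: Hardness H = 196.5 HV × 9.807 MPa/HV = 1927 MPa = 1.927e+09 Pa.
Working in SI base units: W = 1800 N, H = 1.927e+09 Pa, K = 2.244e-07.
Volume removed: V = K·W·L/H = 2.244e-07 · 1800 · 38.64 / 1.927e+09 = 8.099e-12 m³.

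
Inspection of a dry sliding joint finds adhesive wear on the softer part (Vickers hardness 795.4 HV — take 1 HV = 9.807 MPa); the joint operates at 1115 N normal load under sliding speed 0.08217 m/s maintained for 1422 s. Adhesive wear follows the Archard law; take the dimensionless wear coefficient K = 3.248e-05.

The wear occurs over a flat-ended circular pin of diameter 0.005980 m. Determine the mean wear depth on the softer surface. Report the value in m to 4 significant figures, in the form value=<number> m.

Intermediate values are printed rounded. All arithmetic holds full precision, and rounded just once: 4 significant digits.
Convert: Distance L = v·t = 0.08217 m/s × 1422 s = 116.8 m.
Convert: Hardness H = 795.4 HV × 9.807 MPa/HV = 7800 MPa = 7.800e+09 Pa.
Convert: Contact area A = π·d²/4 = π·(0.005980 m)²/4 = 2.809e-05 m².
Working in SI base units: W = 1115 N, H = 7.800e+09 Pa, K = 3.248e-05.
Apply Archard: V = K·W·L/H = 3.248e-05 · 1115 · 116.8 / 7.800e+09 = 5.425e-10 m³.
Wear depth h = V/A = 5.425e-10 / 2.809e-05 = 1.931e-05 m.

value=1.931e-05 m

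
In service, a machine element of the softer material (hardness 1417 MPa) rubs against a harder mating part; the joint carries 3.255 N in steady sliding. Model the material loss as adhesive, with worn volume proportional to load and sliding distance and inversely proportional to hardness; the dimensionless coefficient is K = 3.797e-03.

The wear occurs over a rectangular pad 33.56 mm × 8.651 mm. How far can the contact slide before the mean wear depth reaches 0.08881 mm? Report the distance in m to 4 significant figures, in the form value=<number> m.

Each operation keeps full float precision — displayed values are rounded — a single final rounding to four significant figures.
Hardness H = 1417 MPa = 1.417e+09 Pa.
Pad sides 33.56 mm × 8.651 mm = 0.03356 m × 0.008651 m. Contact area A = 0.03356 m × 0.008651 m = 2.903e-04 m².
Depth limit h_lim = 0.08881 mm = 8.881e-05 m.
SI base units throughout: W = 3.255 N, H = 1.417e+09 Pa, K = 3.797e-03.
Permissible volume V_lim = h_lim·A = 8.881e-05 · 2.903e-04 = 2.578e-08 m³.
Thus life L = V_lim·H/(K·W) = 2.578e-08 · 1.417e+09 / (3.797e-03 · 3.255) = 2956 m.

value=2956 m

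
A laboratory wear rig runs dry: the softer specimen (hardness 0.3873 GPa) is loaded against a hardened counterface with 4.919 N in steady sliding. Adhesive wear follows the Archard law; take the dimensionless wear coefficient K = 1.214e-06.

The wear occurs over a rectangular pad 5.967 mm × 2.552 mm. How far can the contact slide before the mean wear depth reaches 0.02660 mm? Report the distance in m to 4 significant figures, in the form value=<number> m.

value=2.627e+04 m

The intermediates appear rounded — all working math maintains exact precision, and rounded once at the end, at 4 significant figures.
Hardness H = 0.3873 GPa = 3.873e+08 Pa.
Pad sides 5.967 mm × 2.552 mm = 0.005967 m × 0.002552 m. Contact area A = 0.005967 m × 0.002552 m = 1.523e-05 m².
Depth limit h_lim = 0.02660 mm = 2.660e-05 m.
In SI base units: W = 4.919 N, H = 3.873e+08 Pa, K = 1.214e-06.
Allowed volume V_lim = h_lim·A = 2.660e-05 · 1.523e-05 = 4.051e-10 m³.
Thus life L = V_lim·H/(K·W) = 4.051e-10 · 3.873e+08 / (1.214e-06 · 4.919) = 2.627e+04 m.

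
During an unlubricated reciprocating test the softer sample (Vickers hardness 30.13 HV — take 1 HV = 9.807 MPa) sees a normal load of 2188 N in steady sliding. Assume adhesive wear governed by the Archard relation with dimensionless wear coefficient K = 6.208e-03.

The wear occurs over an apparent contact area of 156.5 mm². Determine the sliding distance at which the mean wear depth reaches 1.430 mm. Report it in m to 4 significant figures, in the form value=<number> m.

Displayed values are rounded. All working math maintains exact precision, and rounded once at the end: 4 significant digits.
Hardness H = 30.13 HV × 9.807 MPa/HV = 295.5 MPa = 2.955e+08 Pa.
Contact area A = 156.5 mm² = 1.565e-04 m².
Depth limit h_lim = 1.430 mm = 0.001430 m.
In SI base units: W = 2188 N, H = 2.955e+08 Pa, K = 6.208e-03.
Allowed volume V_lim = h_lim·A = 0.001430 · 1.565e-04 = 2.238e-07 m³.
So the life L = V_lim·H/(K·W) = 2.238e-07 · 2.955e+08 / (6.208e-03 · 2188) = 4.868 m.

value=4.868 m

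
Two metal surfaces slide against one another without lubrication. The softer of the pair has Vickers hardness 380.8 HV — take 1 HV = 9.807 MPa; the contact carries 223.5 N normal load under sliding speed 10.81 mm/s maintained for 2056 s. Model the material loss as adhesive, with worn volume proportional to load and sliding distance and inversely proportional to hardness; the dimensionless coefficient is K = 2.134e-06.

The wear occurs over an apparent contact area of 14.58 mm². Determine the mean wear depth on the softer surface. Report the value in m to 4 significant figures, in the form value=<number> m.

The computation runs at full precision; shown intermediates are rounded, and rounded once at the end: four significant figures.
Convert: Sliding speed v = 10.81 mm/s = 0.01081 m/s. Total distance L = v·t = 0.01081 m/s × 2056 s = 22.23 m.
Convert: Hardness H = 380.8 HV × 9.807 MPa/HV = 3735 MPa = 3.735e+09 Pa.
Convert: Contact area A = 14.58 mm² = 1.458e-05 m².
Expressed in SI base units: W = 223.5 N, H = 3.735e+09 Pa, K = 2.134e-06.
Volume removed: V = K·W·L/H = 2.134e-06 · 223.5 · 22.23 / 3.735e+09 = 2.838e-12 m³.
Depth h = V/A = 2.838e-12 / 1.458e-05 = 1.947e-07 m.

value=1.947e-07 m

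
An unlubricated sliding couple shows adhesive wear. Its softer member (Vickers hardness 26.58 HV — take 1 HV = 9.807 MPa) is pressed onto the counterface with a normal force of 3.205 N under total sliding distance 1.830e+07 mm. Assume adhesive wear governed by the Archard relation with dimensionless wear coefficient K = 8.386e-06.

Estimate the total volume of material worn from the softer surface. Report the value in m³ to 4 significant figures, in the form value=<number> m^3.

value=1.887e-09 m^3

Intermediate values are shown rounded; all arithmetic carries full float precision. Rounded once at the end: four significant digits.
The distance L = 1.830e+07 mm = 1.830e+04 m.
Hardness H = 26.58 HV × 9.807 MPa/HV = 260.7 MPa = 2.607e+08 Pa.
Collected in SI base units: W = 3.205 N, H = 2.607e+08 Pa, K = 8.386e-06.
Worn volume V = K·W·L/H = 8.386e-06 · 3.205 · 1.830e+04 / 2.607e+08 = 1.887e-09 m³.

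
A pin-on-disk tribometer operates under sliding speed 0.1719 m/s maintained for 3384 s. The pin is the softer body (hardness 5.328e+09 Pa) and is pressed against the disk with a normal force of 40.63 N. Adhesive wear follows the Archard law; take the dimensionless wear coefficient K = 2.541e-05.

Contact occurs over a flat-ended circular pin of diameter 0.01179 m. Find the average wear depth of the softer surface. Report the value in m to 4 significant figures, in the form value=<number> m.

value=1.032e-06 m

The intermediates are displayed rounded. The computation carries exact precision, and a single final rounding: four significant digits.
Total distance L = v·t = 0.1719 m/s × 3384 s = 581.7 m.
Contact area A = π·d²/4 = π·(0.01179 m)²/4 = 1.092e-04 m².
Working in SI base units: W = 40.63 N, H = 5.328e+09 Pa, K = 2.541e-05.
By Archard's law, V = K·W·L/H = 2.541e-05 · 40.63 · 581.7 / 5.328e+09 = 1.127e-10 m³.
Mean wear depth h = V/A = 1.127e-10 / 1.092e-04 = 1.032e-06 m.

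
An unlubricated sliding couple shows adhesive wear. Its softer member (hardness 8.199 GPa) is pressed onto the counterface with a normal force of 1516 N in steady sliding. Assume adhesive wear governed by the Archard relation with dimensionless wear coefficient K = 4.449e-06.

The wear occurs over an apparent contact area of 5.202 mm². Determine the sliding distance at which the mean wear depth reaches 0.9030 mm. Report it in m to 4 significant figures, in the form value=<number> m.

value=5710 m

Every step holds full float precision — intermediates are displayed rounded — a single final rounding: 4 significant figures.
Convert: Hardness H = 8.199 GPa = 8.199e+09 Pa.
Convert: Contact area A = 5.202 mm² = 5.202e-06 m².
Convert: Depth limit h_lim = 0.9030 mm = 9.030e-04 m.
Expressed in SI base units: W = 1516 N, H = 8.199e+09 Pa, K = 4.449e-06.
At the depth limit, V_lim = h_lim·A = 9.030e-04 · 5.202e-06 = 4.697e-09 m³.
Inverting, life L = V_lim·H/(K·W) = 4.697e-09 · 8.199e+09 / (4.449e-06 · 1516) = 5710 m.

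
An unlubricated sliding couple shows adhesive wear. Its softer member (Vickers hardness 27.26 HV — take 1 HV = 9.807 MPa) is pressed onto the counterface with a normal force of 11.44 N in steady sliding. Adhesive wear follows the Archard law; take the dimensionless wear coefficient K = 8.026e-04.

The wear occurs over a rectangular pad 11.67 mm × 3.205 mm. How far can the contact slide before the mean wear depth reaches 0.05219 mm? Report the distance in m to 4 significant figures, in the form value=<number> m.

value=56.84 m

All arithmetic keeps full float precision; shown intermediates are rounded. Rounded once at the end, at 4 significant figures.
Convert: Hardness H = 27.26 HV × 9.807 MPa/HV = 267.3 MPa = 2.673e+08 Pa.
Convert: Pad sides 11.67 mm × 3.205 mm = 0.01167 m × 0.003205 m. Contact area A = 0.01167 m × 0.003205 m = 3.740e-05 m².
Convert: Depth limit h_lim = 0.05219 mm = 5.219e-05 m.
As SI base values: W = 11.44 N, H = 2.673e+08 Pa, K = 8.026e-04.
Volume at the limit: V_lim = h_lim·A = 5.219e-05 · 3.740e-05 = 1.952e-09 m³.
Sliding life L = V_lim·H/(K·W) = 1.952e-09 · 2.673e+08 / (8.026e-04 · 11.44) = 56.84 m.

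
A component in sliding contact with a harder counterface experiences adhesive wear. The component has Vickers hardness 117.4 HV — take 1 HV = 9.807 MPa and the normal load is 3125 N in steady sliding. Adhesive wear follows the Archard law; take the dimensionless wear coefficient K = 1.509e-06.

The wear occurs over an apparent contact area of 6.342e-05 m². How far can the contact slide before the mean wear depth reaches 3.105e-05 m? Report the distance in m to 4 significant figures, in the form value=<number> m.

value=480.8 m

All working math runs at full float precision, and quoted intermediates are rounded; rounded just once, at four significant figures.
Convert: Hardness H = 117.4 HV × 9.807 MPa/HV = 1151 MPa = 1.151e+09 Pa.
In SI base units: W = 3125 N, H = 1.151e+09 Pa, K = 1.509e-06.
Allowed volume V_lim = h_lim·A = 3.105e-05 · 6.342e-05 = 1.969e-09 m³.
Sliding life L = V_lim·H/(K·W) = 1.969e-09 · 1.151e+09 / (1.509e-06 · 3125) = 480.8 m.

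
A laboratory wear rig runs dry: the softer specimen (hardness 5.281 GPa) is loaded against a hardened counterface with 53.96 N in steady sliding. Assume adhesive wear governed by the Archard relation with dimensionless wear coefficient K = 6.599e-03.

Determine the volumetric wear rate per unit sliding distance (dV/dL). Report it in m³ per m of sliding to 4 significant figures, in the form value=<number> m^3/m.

The intermediates are displayed rounded — every step holds exact precision — rounded just once to four significant digits.
Hardness H = 5.281 GPa = 5.281e+09 Pa.
Working in SI base units: W = 53.96 N, H = 5.281e+09 Pa, K = 6.599e-03.
Sliding wear rate dV/dL = K·W/H (no L dependence): 6.599e-03 · 53.96 / 5.281e+09 = 6.743e-11 m³/m.

value=6.743e-11 m^3/m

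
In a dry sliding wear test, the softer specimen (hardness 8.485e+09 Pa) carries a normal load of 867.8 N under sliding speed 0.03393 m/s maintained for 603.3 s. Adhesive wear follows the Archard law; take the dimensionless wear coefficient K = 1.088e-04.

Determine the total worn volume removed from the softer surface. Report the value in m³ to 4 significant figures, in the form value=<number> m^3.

Intermediate values are displayed rounded, and all working math holds exact precision. Rounded just once to 4 significant figures.
Convert: Total distance L = v·t = 0.03393 m/s × 603.3 s = 20.47 m.
Expressed in SI base units: W = 867.8 N, H = 8.485e+09 Pa, K = 1.088e-04.
Apply Archard: V = K·W·L/H = 1.088e-04 · 867.8 · 20.47 / 8.485e+09 = 2.278e-10 m³.

value=2.278e-10 m^3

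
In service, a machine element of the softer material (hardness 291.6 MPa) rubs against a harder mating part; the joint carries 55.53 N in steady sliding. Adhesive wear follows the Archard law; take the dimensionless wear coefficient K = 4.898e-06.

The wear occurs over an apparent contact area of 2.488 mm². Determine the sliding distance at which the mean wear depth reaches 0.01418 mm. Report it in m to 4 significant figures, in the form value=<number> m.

The computation runs at exact precision; the intermediates are printed rounded — one final rounding, at four significant digits.
Hardness H = 291.6 MPa = 2.916e+08 Pa.
Contact area A = 2.488 mm² = 2.488e-06 m².
Depth limit h_lim = 0.01418 mm = 1.418e-05 m.
As SI base values: W = 55.53 N, H = 2.916e+08 Pa, K = 4.898e-06.
Limit volume V_lim = h_lim·A = 1.418e-05 · 2.488e-06 = 3.528e-11 m³.
Thus life L = V_lim·H/(K·W) = 3.528e-11 · 2.916e+08 / (4.898e-06 · 55.53) = 37.82 m.

value=37.82 m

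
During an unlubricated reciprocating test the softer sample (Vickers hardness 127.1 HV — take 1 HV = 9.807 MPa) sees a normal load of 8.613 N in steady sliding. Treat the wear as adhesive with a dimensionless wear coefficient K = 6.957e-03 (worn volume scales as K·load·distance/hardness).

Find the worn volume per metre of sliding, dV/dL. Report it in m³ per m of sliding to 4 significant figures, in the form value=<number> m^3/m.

All arithmetic carries exact precision, and the intermediates are printed rounded. Rounded once at the end to four significant figures.
Hardness H = 127.1 HV × 9.807 MPa/HV = 1246 MPa = 1.246e+09 Pa.
Working in SI base units: W = 8.613 N, H = 1.246e+09 Pa, K = 6.957e-03.
Volumetric rate dV/dL = K·W/H, per unit distance: 6.957e-03 · 8.613 / 1.246e+09 = 4.807e-11 m³/m.

value=4.807e-11 m^3/m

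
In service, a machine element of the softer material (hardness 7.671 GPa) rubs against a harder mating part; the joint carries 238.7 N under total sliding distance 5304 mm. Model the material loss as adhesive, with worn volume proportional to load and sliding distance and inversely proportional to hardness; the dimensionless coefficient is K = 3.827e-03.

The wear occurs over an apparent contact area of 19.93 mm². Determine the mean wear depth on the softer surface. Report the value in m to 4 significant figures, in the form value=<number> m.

value=3.169e-05 m

Intermediates are printed rounded. Every step maintains full float precision; a lone final rounding to 4 significant figures.
Sliding distance L = 5304 mm = 5.304 m.
Hardness H = 7.671 GPa = 7.671e+09 Pa.
Contact area A = 19.93 mm² = 1.993e-05 m².
SI base units throughout: W = 238.7 N, H = 7.671e+09 Pa, K = 3.827e-03.
Archard relation: V = K·W·L/H = 3.827e-03 · 238.7 · 5.304 / 7.671e+09 = 6.316e-10 m³.
Mean depth h = V/A = 6.316e-10 / 1.993e-05 = 3.169e-05 m.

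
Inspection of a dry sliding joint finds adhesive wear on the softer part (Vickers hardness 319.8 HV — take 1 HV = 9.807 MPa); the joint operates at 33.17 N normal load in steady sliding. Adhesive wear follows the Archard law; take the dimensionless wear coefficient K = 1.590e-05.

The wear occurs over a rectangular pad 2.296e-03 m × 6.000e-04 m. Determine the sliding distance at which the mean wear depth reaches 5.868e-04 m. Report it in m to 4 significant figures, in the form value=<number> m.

All arithmetic keeps full float precision. Intermediate values are shown rounded, and a single final rounding to 4 significant digits.
Hardness H = 319.8 HV × 9.807 MPa/HV = 3136 MPa = 3.136e+09 Pa.
Contact area A = 2.296e-03 m × 6.000e-04 m = 1.378e-06 m².
Restated in SI base units: W = 33.17 N, H = 3.136e+09 Pa, K = 1.590e-05.
At the depth limit, V_lim = h_lim·A = 5.868e-04 · 1.378e-06 = 8.084e-10 m³.
Life L = V_lim·H/(K·W) = 8.084e-10 · 3.136e+09 / (1.590e-05 · 33.17) = 4807 m.

value=4807 m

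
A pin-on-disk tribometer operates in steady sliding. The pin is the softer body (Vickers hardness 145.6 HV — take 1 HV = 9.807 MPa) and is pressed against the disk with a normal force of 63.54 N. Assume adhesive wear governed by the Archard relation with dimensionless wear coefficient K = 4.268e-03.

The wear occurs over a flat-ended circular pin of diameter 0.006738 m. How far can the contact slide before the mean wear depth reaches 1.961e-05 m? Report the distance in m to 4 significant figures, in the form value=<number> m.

value=3.682 m

Intermediate values appear rounded; the computation runs at exact precision. Rounded once at the end to 4 significant figures.
Convert: Hardness H = 145.6 HV × 9.807 MPa/HV = 1428 MPa = 1.428e+09 Pa.
Convert: Contact area A = π·d²/4 = π·(0.006738 m)²/4 = 3.566e-05 m².
In SI base units, W = 63.54 N, H = 1.428e+09 Pa, K = 4.268e-03.
Limit volume V_lim = h_lim·A = 1.961e-05 · 3.566e-05 = 6.992e-10 m³.
So the life L = V_lim·H/(K·W) = 6.992e-10 · 1.428e+09 / (4.268e-03 · 63.54) = 3.682 m.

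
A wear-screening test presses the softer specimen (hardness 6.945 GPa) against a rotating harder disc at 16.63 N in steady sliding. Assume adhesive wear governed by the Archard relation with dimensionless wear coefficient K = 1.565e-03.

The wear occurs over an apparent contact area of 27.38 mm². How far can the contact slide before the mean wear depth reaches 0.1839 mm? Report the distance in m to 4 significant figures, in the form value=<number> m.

Every step runs at full precision; the intermediates are printed rounded. Rounded just once, at four significant figures.
Convert: Hardness H = 6.945 GPa = 6.945e+09 Pa.
Convert: Contact area A = 27.38 mm² = 2.738e-05 m².
Convert: Depth limit h_lim = 0.1839 mm = 1.839e-04 m.
SI base units throughout: W = 16.63 N, H = 6.945e+09 Pa, K = 1.565e-03.
Wearable volume V_lim = h_lim·A = 1.839e-04 · 2.738e-05 = 5.035e-09 m³.
Life L = V_lim·H/(K·W) = 5.035e-09 · 6.945e+09 / (1.565e-03 · 16.63) = 1344 m.

value=1344 m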